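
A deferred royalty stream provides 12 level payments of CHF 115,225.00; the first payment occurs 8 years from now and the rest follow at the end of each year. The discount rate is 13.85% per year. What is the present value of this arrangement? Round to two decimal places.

CHF 264,799.55

Ordinary annuity of 12 payments, first payment at period 8.
Periodic rate r = 0.1385 per year.
The ordinary-annuity PV formula values the stream one period before the first payment (period 7); discount that back 7 periods:
PV₀ = 115,225 × [1 − (1+r)^−12] / r × (1+r)^−7 = CHF 264,799.55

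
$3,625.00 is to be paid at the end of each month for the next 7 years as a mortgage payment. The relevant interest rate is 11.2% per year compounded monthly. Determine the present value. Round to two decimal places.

$210,416.02

This is an ordinary annuity: 84 payments of $3,625.00 at the end of each month.
Periodic rate r = 0.112/12 per month; n is counted in months.
PV = PMT × [(1 − (1+r)^−n)/r] = 3,625 × [1 − (1+r)^−84] / r = $210,416.02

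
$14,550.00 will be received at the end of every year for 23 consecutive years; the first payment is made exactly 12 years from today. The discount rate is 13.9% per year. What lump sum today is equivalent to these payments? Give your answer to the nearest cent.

$23,755.21

Ordinary annuity of 23 payments, first payment at period 12.
Periodic rate r = 0.139 per year.
The ordinary-annuity PV formula values the stream one period before the first payment (period 11); discount that back 11 periods:
PV₀ = 14,550 × [1 − (1+r)^−23] / r × (1+r)^−11 = $23,755.21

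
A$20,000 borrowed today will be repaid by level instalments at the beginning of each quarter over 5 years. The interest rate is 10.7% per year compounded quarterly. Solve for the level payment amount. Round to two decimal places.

Level annuity due; solve PV = PMT × [(1 − (1+r)^−n)/r] × (1+r) for PMT.
Periodic rate r = 0.107/4 per quarter; n is counted in quarters.
With n = 20: PMT = 20,000 / ([(1 − (1+r)^−n)/r] × (1+r)) = A$1,270.27

A$1,270.27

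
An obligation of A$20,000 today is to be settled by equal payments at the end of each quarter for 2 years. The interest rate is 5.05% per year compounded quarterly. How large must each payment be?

A$2,644.11

Level ordinary annuity; solve PV = PMT × [(1 − (1+r)^−n)/r] for PMT.
Periodic rate r = 0.0505/4 per quarter; n is counted in quarters.
With n = 8: PMT = 20,000 / ([(1 − (1+r)^−n)/r]) = A$2,644.11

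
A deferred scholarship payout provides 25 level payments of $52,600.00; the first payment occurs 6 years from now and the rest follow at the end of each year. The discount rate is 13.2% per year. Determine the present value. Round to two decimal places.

Ordinary annuity of 25 payments, first payment at period 6.
Periodic rate r = 0.132 per year.
The ordinary-annuity PV formula values the stream one period before the first payment (period 5); discount that back 5 periods:
PV₀ = 52,600 × [1 − (1+r)^−25] / r × (1+r)^−5 = $204,716.80

$204,716.80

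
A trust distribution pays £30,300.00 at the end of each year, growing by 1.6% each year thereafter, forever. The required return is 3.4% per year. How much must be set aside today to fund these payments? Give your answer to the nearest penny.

Periodic rate r = 0.034 per year.
Growing perpetuity (Gordon): PV = PMT₁ / (r − g) = 30,300 / (r − 0.016) = £1,683,333.33.

£1,683,333.33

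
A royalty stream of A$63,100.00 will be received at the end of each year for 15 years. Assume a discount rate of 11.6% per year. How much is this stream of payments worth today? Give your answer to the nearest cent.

A$439,105.86

This is an ordinary annuity: 15 payments of A$63,100.00 at the end of each year.
Periodic rate r = 0.116 per year.
PV = PMT × [(1 − (1+r)^−n)/r] = 63,100 × [1 − (1+r)^−15] / r = A$439,105.86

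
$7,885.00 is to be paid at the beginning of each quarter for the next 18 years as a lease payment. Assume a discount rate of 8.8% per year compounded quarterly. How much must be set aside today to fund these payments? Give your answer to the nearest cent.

$289,846.22

This is an annuity due: 72 payments of $7,885.00 at the beginning of each quarter.
Periodic rate r = 0.088/4 per quarter; n is counted in quarters.
PV = PMT × [(1 − (1+r)^−n)/r] × (1+r) = 7,885 × [1 − (1+r)^−72] / r × (1+r) = $289,846.22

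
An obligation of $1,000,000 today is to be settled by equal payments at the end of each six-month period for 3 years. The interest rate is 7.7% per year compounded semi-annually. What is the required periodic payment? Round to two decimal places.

$189,831.39

Level ordinary annuity; solve PV = PMT × [(1 − (1+r)^−n)/r] for PMT.
Periodic rate r = 0.077/2 per half-year; n is counted in half-years.
With n = 6: PMT = 1,000,000 / ([(1 − (1+r)^−n)/r]) = $189,831.39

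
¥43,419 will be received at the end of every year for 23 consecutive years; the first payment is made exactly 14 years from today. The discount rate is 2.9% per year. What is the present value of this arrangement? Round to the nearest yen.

¥497,512

Ordinary annuity of 23 payments, first payment at period 14.
Periodic rate r = 0.029 per year.
The ordinary-annuity PV formula values the stream one period before the first payment (period 13); discount that back 13 periods:
PV₀ = 43,419 × [1 − (1+r)^−23] / r × (1+r)^−13 = ¥497,512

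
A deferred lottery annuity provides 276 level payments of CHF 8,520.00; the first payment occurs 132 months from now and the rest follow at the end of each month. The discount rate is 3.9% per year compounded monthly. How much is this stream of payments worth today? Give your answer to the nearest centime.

CHF 1,013,898.62

Ordinary annuity of 276 payments, first payment at period 132.
Periodic rate r = 0.039/12 per month; n is counted in months.
The ordinary-annuity PV formula values the stream one period before the first payment (period 131); discount that back 131 periods:
PV₀ = 8,520 × [1 − (1+r)^−276] / r × (1+r)^−131 = CHF 1,013,898.62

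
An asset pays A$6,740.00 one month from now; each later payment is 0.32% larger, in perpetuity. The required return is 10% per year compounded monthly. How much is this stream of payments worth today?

Periodic rate r = 0.1/12 per month.
Growing perpetuity (Gordon): PV = PMT₁ / (r − g) = 6,740 / (r − 0.0032) = A$1,312,987.01.

A$1,312,987.01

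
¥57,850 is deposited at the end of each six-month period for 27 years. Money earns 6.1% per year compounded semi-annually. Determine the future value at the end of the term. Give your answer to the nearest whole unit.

This is an ordinary annuity: 54 deposits of ¥57,850 at the end of each six-month period.
Periodic rate r = 0.061/2 per half-year; n is counted in half-years.
FV = PMT × [((1+r)^n − 1)/r] = 57,850 × [(1+r)^54 − 1] / r = ¥7,710,445

¥7,710,445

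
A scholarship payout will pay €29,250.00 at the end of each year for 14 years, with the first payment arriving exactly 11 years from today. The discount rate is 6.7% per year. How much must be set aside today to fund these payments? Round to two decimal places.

Ordinary annuity of 14 payments, first payment at period 11.
Periodic rate r = 0.067 per year.
The ordinary-annuity PV formula values the stream one period before the first payment (period 10); discount that back 10 periods:
PV₀ = 29,250 × [1 − (1+r)^−14] / r × (1+r)^−10 = €136,180.73

€136,180.73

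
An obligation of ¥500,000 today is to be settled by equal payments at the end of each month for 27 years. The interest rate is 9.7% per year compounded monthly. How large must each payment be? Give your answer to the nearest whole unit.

¥4,363

Level ordinary annuity; solve PV = PMT × [(1 − (1+r)^−n)/r] for PMT.
Periodic rate r = 0.097/12 per month; n is counted in months.
With n = 324: PMT = 500,000 / ([(1 − (1+r)^−n)/r]) = ¥4,363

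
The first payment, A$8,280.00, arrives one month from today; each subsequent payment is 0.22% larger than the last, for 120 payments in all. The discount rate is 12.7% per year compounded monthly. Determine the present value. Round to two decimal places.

Periodic rate r = 0.127/12 per month; n is counted in months.
Growing ordinary annuity: PV = PMT₁ × [1 − ((1+g)/(1+r))^n] / (r − g) = 8,280 × [1 − ((1+0.0022)/(1+r))^120] / (r − 0.0022) = A$624,189.68.

A$624,189.68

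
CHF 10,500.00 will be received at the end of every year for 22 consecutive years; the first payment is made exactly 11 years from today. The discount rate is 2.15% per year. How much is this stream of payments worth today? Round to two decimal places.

CHF 147,548.49

Ordinary annuity of 22 payments, first payment at period 11.
Periodic rate r = 0.0215 per year.
The ordinary-annuity PV formula values the stream one period before the first payment (period 10); discount that back 10 periods:
PV₀ = 10,500 × [1 − (1+r)^−22] / r × (1+r)^−10 = CHF 147,548.49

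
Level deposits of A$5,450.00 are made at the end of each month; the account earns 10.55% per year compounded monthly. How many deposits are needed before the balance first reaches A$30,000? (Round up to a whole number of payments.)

Periodic rate r = 0.1055/12 per month; n is counted in months.
Ordinary annuity FV: 30,000 = 5,450 × [((1+r)^n − 1)/r].
(1+r)^n = 1 + 30,000 × r / 5,450, so n = ln(1 + 30,000·r/5,450) / ln(1+r) = 5.40.
Round up to a whole number of payments: n = 6.

6 payments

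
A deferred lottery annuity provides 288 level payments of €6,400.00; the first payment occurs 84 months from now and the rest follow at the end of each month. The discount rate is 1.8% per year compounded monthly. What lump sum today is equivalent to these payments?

Ordinary annuity of 288 payments, first payment at period 84.
Periodic rate r = 0.018/12 per month; n is counted in months.
The ordinary-annuity PV formula values the stream one period before the first payment (period 83); discount that back 83 periods:
PV₀ = 6,400 × [1 − (1+r)^−288] / r × (1+r)^−83 = €1,320,831.03

€1,320,831.03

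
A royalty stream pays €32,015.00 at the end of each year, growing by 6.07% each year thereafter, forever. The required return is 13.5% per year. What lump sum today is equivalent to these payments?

Periodic rate r = 0.135 per year.
Growing perpetuity (Gordon): PV = PMT₁ / (r − g) = 32,015 / (r − 0.0607) = €430,888.29.

€430,888.29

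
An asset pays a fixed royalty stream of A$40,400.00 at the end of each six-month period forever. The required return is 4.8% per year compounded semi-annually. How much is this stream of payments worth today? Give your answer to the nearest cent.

Periodic rate r = 0.048/2 per half-year.
Level perpetuity: PV = PMT / r = 40,400 / (0.048/2) = A$1,683,333.33.

A$1,683,333.33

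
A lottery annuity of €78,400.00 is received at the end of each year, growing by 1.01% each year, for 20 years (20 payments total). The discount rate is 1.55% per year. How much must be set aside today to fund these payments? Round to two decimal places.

Periodic rate r = 0.0155 per year.
Growing ordinary annuity: PV = PMT₁ × [1 − ((1+g)/(1+r))^n] / (r − g) = 78,400 × [1 − ((1+0.0101)/(1+r))^20] / (r − 0.0101) = €1,468,498.73.

€1,468,498.73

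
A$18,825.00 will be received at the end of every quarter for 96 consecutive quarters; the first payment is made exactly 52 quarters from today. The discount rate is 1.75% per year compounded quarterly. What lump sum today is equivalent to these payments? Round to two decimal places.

Ordinary annuity of 96 payments, first payment at period 52.
Periodic rate r = 0.0175/4 per quarter; n is counted in quarters.
The ordinary-annuity PV formula values the stream one period before the first payment (period 51); discount that back 51 periods:
PV₀ = 18,825 × [1 − (1+r)^−96] / r × (1+r)^−51 = A$1,179,065.48

A$1,179,065.48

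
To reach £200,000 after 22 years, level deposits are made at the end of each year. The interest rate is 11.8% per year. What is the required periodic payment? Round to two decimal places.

Level ordinary annuity; solve FV = PMT × [((1+r)^n − 1)/r] for PMT.
Periodic rate r = 0.118 per year.
With n = 22: PMT = 200,000 / ([((1+r)^n − 1)/r]) = £2,219.35

£2,219.35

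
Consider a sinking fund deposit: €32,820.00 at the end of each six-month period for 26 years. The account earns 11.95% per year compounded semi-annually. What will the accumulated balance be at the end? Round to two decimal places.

€10,680,686.04

This is an ordinary annuity: 52 deposits of €32,820.00 at the end of each six-month period.
Periodic rate r = 0.1195/2 per half-year; n is counted in half-years.
FV = PMT × [((1+r)^n − 1)/r] = 32,820 × [(1+r)^52 − 1] / r = €10,680,686.04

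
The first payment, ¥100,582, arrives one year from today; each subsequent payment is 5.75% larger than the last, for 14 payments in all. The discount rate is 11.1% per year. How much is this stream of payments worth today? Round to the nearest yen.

¥937,942

Periodic rate r = 0.111 per year.
Growing ordinary annuity: PV = PMT₁ × [1 − ((1+g)/(1+r))^n] / (r − g) = 100,582 × [1 − ((1+0.0575)/(1+r))^14] / (r − 0.0575) = ¥937,942.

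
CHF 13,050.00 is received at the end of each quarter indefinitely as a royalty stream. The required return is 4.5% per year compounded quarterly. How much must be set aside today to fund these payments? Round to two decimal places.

CHF 1,160,000.00

Periodic rate r = 0.045/4 per quarter.
Level perpetuity: PV = PMT / r = 13,050 / (0.045/4) = CHF 1,160,000.00.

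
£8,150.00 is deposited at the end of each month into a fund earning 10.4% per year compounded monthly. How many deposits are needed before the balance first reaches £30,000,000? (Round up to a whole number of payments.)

405 payments

Periodic rate r = 0.104/12 per month; n is counted in months.
Ordinary annuity FV: 30,000,000 = 8,150 × [((1+r)^n − 1)/r].
(1+r)^n = 1 + 30,000,000 × r / 8,150, so n = ln(1 + 30,000,000·r/8,150) / ln(1+r) = 404.84.
Round up to a whole number of payments: n = 405.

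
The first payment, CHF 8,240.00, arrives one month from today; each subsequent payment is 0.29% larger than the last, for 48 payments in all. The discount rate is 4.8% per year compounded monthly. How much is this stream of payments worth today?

CHF 383,969.65

Periodic rate r = 0.048/12 per month; n is counted in months.
Growing ordinary annuity: PV = PMT₁ × [1 − ((1+g)/(1+r))^n] / (r − g) = 8,240 × [1 − ((1+0.0029)/(1+r))^48] / (r − 0.0029) = CHF 383,969.65.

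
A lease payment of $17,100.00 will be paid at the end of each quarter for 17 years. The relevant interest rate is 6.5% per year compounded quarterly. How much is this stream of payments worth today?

This is an ordinary annuity: 68 payments of $17,100.00 at the end of each quarter.
Periodic rate r = 0.065/4 per quarter; n is counted in quarters.
PV = PMT × [(1 − (1+r)^−n)/r] = 17,100 × [1 − (1+r)^−68] / r = $700,662.44

$700,662.44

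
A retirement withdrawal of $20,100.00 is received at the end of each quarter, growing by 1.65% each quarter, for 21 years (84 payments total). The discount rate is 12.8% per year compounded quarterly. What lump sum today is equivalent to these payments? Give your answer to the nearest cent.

Periodic rate r = 0.128/4 per quarter; n is counted in quarters.
Growing ordinary annuity: PV = PMT₁ × [1 − ((1+g)/(1+r))^n] / (r − g) = 20,100 × [1 − ((1+0.0165)/(1+r))^84] / (r − 0.0165) = $933,035.12.

$933,035.12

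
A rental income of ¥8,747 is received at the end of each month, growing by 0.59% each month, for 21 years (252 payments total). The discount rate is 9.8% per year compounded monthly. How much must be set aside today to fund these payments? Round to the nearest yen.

¥1,670,529

Periodic rate r = 0.098/12 per month; n is counted in months.
Growing ordinary annuity: PV = PMT₁ × [1 − ((1+g)/(1+r))^n] / (r − g) = 8,747 × [1 − ((1+0.0059)/(1+r))^252] / (r − 0.0059) = ¥1,670,529.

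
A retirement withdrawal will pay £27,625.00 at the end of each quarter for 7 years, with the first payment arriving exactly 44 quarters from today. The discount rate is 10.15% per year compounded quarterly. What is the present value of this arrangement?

£186,880.66

Ordinary annuity of 28 payments, first payment at period 44.
Periodic rate r = 0.1015/4 per quarter; n is counted in quarters.
The ordinary-annuity PV formula values the stream one period before the first payment (period 43); discount that back 43 periods:
PV₀ = 27,625 × [1 − (1+r)^−28] / r × (1+r)^−43 = £186,880.66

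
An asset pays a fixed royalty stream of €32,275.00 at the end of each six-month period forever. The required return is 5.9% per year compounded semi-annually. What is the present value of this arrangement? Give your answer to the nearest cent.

Periodic rate r = 0.059/2 per half-year.
Level perpetuity: PV = PMT / r = 32,275 / (0.059/2) = €1,094,067.80.

€1,094,067.80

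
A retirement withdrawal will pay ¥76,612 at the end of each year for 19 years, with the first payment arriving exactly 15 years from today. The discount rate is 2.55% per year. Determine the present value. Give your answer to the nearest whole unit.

¥803,003

Ordinary annuity of 19 payments, first payment at period 15.
Periodic rate r = 0.0255 per year.
The ordinary-annuity PV formula values the stream one period before the first payment (period 14); discount that back 14 periods:
PV₀ = 76,612 × [1 − (1+r)^−19] / r × (1+r)^−14 = ¥803,003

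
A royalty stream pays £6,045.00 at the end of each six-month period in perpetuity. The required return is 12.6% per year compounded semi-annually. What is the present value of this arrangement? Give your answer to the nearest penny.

Periodic rate r = 0.126/2 per half-year.
Level perpetuity: PV = PMT / r = 6,045 / (0.126/2) = £95,952.38.

£95,952.38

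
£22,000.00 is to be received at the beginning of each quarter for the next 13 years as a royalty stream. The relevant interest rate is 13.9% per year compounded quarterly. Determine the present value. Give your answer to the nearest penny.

£544,211.62

This is an annuity due: 52 payments of £22,000.00 at the beginning of each quarter.
Periodic rate r = 0.139/4 per quarter; n is counted in quarters.
PV = PMT × [(1 − (1+r)^−n)/r] × (1+r) = 22,000 × [1 − (1+r)^−52] / r × (1+r) = £544,211.62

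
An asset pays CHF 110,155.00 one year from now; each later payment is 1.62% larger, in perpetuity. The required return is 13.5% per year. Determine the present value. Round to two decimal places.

CHF 927,230.64

Periodic rate r = 0.135 per year.
Growing perpetuity (Gordon): PV = PMT₁ / (r − g) = 110,155 / (r − 0.0162) = CHF 927,230.64.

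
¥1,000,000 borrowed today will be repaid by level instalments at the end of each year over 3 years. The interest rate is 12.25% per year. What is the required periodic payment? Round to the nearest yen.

Level ordinary annuity; solve PV = PMT × [(1 − (1+r)^−n)/r] for PMT.
Periodic rate r = 0.1225 per year.
With n = 3: PMT = 1,000,000 / ([(1 − (1+r)^−n)/r]) = ¥418,139

¥418,139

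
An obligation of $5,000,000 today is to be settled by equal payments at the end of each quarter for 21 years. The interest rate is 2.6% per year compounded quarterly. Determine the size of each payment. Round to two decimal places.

Level ordinary annuity; solve PV = PMT × [(1 − (1+r)^−n)/r] for PMT.
Periodic rate r = 0.026/4 per quarter; n is counted in quarters.
With n = 84: PMT = 5,000,000 / ([(1 − (1+r)^−n)/r]) = $77,433.79

$77,433.79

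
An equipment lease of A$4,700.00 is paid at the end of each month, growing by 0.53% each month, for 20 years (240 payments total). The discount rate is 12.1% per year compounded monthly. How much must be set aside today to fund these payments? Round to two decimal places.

Periodic rate r = 0.121/12 per month; n is counted in months.
Growing ordinary annuity: PV = PMT₁ × [1 − ((1+g)/(1+r))^n] / (r − g) = 4,700 × [1 − ((1+0.0053)/(1+r))^240] / (r − 0.0053) = A$668,092.06.

A$668,092.06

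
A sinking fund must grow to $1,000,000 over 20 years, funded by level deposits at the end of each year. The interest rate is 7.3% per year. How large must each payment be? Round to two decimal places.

Level ordinary annuity; solve FV = PMT × [((1+r)^n − 1)/r] for PMT.
Periodic rate r = 0.073 per year.
With n = 20: PMT = 1,000,000 / ([((1+r)^n − 1)/r]) = $23,605.08

$23,605.08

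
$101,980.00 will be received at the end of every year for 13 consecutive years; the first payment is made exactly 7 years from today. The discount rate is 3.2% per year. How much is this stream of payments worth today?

Ordinary annuity of 13 payments, first payment at period 7.
Periodic rate r = 0.032 per year.
The ordinary-annuity PV formula values the stream one period before the first payment (period 6); discount that back 6 periods:
PV₀ = 101,980 × [1 − (1+r)^−13] / r × (1+r)^−6 = $886,409.32

$886,409.32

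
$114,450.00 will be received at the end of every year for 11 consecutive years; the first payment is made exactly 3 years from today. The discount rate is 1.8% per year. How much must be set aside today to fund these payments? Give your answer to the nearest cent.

$1,093,244.08

Ordinary annuity of 11 payments, first payment at period 3.
Periodic rate r = 0.018 per year.
The ordinary-annuity PV formula values the stream one period before the first payment (period 2); discount that back 2 periods:
PV₀ = 114,450 × [1 − (1+r)^−11] / r × (1+r)^−2 = $1,093,244.08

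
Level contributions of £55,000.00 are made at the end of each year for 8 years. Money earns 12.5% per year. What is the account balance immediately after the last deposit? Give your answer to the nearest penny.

£688,945.19

This is an ordinary annuity: 8 deposits of £55,000.00 at the end of each year.
Periodic rate r = 0.125 per year.
FV = PMT × [((1+r)^n − 1)/r] = 55,000 × [(1+r)^8 − 1] / r = £688,945.19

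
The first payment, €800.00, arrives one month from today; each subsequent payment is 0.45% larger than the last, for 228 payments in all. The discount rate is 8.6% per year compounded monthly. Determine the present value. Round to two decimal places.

Periodic rate r = 0.086/12 per month; n is counted in months.
Growing ordinary annuity: PV = PMT₁ × [1 − ((1+g)/(1+r))^n] / (r − g) = 800 × [1 − ((1+0.0045)/(1+r))^228] / (r − 0.0045) = €136,091.52.

€136,091.52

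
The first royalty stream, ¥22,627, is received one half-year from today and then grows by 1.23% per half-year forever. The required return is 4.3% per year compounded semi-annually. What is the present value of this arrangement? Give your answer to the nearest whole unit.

Periodic rate r = 0.043/2 per half-year.
Growing perpetuity (Gordon): PV = PMT₁ / (r − g) = 22,627 / (r − 0.0123) = ¥2,459,457.

¥2,459,457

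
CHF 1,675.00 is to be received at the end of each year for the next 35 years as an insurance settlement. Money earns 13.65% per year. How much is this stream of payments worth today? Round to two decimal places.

This is an ordinary annuity: 35 payments of CHF 1,675.00 at the end of each year.
Periodic rate r = 0.1365 per year.
PV = PMT × [(1 − (1+r)^−n)/r] = 1,675 × [1 − (1+r)^−35] / r = CHF 12,131.76

CHF 12,131.76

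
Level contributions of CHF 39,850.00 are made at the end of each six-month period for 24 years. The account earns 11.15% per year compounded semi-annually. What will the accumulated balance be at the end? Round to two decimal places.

CHF 8,948,286.32

This is an ordinary annuity: 48 deposits of CHF 39,850.00 at the end of each six-month period.
Periodic rate r = 0.1115/2 per half-year; n is counted in half-years.
FV = PMT × [((1+r)^n − 1)/r] = 39,850 × [(1+r)^48 − 1] / r = CHF 8,948,286.32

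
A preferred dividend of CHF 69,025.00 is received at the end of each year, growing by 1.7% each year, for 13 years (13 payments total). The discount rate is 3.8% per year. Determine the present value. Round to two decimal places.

Periodic rate r = 0.038 per year.
Growing ordinary annuity: PV = PMT₁ × [1 − ((1+g)/(1+r))^n] / (r − g) = 69,025 × [1 − ((1+0.017)/(1+r))^13] / (r − 0.017) = CHF 766,943.22.

CHF 766,943.22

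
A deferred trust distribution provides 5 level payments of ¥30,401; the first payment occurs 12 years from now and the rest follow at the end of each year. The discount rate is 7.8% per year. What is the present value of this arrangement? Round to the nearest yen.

Ordinary annuity of 5 payments, first payment at period 12.
Periodic rate r = 0.078 per year.
The ordinary-annuity PV formula values the stream one period before the first payment (period 11); discount that back 11 periods:
PV₀ = 30,401 × [1 − (1+r)^−5] / r × (1+r)^−11 = ¥53,412

¥53,412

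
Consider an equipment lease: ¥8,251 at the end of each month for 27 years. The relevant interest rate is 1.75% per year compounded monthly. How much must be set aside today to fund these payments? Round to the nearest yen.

This is an ordinary annuity: 324 payments of ¥8,251 at the end of each month.
Periodic rate r = 0.0175/12 per month; n is counted in months.
PV = PMT × [(1 − (1+r)^−n)/r] = 8,251 × [1 − (1+r)^−324] / r = ¥2,129,288

¥2,129,288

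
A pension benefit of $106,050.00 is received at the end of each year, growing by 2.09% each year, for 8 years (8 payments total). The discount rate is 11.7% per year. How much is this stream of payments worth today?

$566,224.76

Periodic rate r = 0.117 per year.
Growing ordinary annuity: PV = PMT₁ × [1 − ((1+g)/(1+r))^n] / (r − g) = 106,050 × [1 − ((1+0.0209)/(1+r))^8] / (r − 0.0209) = $566,224.76.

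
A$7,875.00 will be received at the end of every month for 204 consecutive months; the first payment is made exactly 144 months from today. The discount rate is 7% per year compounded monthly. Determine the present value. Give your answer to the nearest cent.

Ordinary annuity of 204 payments, first payment at period 144.
Periodic rate r = 0.07/12 per month; n is counted in months.
The ordinary-annuity PV formula values the stream one period before the first payment (period 143); discount that back 143 periods:
PV₀ = 7,875 × [1 − (1+r)^−204] / r × (1+r)^−143 = A$408,249.18

A$408,249.18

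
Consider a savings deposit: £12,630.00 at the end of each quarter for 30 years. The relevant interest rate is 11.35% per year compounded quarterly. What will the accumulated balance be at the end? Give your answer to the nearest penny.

£12,338,358.73

This is an ordinary annuity: 120 deposits of £12,630.00 at the end of each quarter.
Periodic rate r = 0.1135/4 per quarter; n is counted in quarters.
FV = PMT × [((1+r)^n − 1)/r] = 12,630 × [(1+r)^120 − 1] / r = £12,338,358.73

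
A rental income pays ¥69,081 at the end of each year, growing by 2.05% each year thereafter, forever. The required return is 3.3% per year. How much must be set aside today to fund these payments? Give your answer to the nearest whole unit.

¥5,526,480

Periodic rate r = 0.033 per year.
Growing perpetuity (Gordon): PV = PMT₁ / (r − g) = 69,081 / (r − 0.0205) = ¥5,526,480.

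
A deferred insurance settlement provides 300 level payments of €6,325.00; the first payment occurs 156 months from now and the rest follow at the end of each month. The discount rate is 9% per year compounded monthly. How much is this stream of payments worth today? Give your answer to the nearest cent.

€236,708.27

Ordinary annuity of 300 payments, first payment at period 156.
Periodic rate r = 0.09/12 per month; n is counted in months.
The ordinary-annuity PV formula values the stream one period before the first payment (period 155); discount that back 155 periods:
PV₀ = 6,325 × [1 − (1+r)^−300] / r × (1+r)^−155 = €236,708.27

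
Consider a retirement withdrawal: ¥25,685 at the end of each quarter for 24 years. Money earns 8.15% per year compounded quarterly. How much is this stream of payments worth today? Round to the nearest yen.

¥1,078,794

This is an ordinary annuity: 96 payments of ¥25,685 at the end of each quarter.
Periodic rate r = 0.0815/4 per quarter; n is counted in quarters.
PV = PMT × [(1 − (1+r)^−n)/r] = 25,685 × [1 − (1+r)^−96] / r = ¥1,078,794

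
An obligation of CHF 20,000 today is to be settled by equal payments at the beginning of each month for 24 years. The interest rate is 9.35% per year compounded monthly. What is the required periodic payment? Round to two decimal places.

CHF 173.15

Level annuity due; solve PV = PMT × [(1 − (1+r)^−n)/r] × (1+r) for PMT.
Periodic rate r = 0.0935/12 per month; n is counted in months.
With n = 288: PMT = 20,000 / ([(1 − (1+r)^−n)/r] × (1+r)) = CHF 173.15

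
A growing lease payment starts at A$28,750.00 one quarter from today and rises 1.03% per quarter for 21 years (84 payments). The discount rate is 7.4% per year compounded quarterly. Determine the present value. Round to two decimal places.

A$1,728,117.66

Periodic rate r = 0.074/4 per quarter; n is counted in quarters.
Growing ordinary annuity: PV = PMT₁ × [1 − ((1+g)/(1+r))^n] / (r − g) = 28,750 × [1 − ((1+0.0103)/(1+r))^84] / (r − 0.0103) = A$1,728,117.66.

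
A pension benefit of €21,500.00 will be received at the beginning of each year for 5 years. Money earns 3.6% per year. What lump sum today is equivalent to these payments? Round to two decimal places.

This is an annuity due: 5 payments of €21,500.00 at the beginning of each year.
Periodic rate r = 0.036 per year.
PV = PMT × [(1 − (1+r)^−n)/r] × (1+r) = 21,500 × [1 − (1+r)^−5] / r × (1+r) = €100,284.09

€100,284.09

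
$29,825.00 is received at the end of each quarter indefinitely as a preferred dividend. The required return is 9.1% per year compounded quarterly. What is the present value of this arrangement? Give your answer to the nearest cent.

$1,310,989.01

Periodic rate r = 0.091/4 per quarter.
Level perpetuity: PV = PMT / r = 29,825 / (0.091/4) = $1,310,989.01.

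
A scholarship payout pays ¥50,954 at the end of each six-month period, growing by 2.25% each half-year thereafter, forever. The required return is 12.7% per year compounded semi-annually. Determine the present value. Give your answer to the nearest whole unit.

¥1,242,780

Periodic rate r = 0.127/2 per half-year.
Growing perpetuity (Gordon): PV = PMT₁ / (r − g) = 50,954 / (r − 0.0225) = ¥1,242,780.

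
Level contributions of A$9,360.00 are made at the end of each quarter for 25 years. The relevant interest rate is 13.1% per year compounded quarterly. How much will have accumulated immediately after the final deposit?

This is an ordinary annuity: 100 deposits of A$9,360.00 at the end of each quarter.
Periodic rate r = 0.131/4 per quarter; n is counted in quarters.
FV = PMT × [((1+r)^n − 1)/r] = 9,360 × [(1+r)^100 − 1] / r = A$6,885,284.12

A$6,885,284.12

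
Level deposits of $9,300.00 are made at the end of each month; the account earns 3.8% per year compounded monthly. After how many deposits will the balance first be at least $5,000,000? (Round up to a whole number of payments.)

Periodic rate r = 0.038/12 per month; n is counted in months.
Ordinary annuity FV: 5,000,000 = 9,300 × [((1+r)^n − 1)/r].
(1+r)^n = 1 + 5,000,000 × r / 9,300, so n = ln(1 + 5,000,000·r/9,300) / ln(1+r) = 314.45.
Round up to a whole number of payments: n = 315.

315 payments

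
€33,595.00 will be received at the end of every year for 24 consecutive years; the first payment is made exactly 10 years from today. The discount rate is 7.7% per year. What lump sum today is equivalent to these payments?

€186,062.82

Ordinary annuity of 24 payments, first payment at period 10.
Periodic rate r = 0.077 per year.
The ordinary-annuity PV formula values the stream one period before the first payment (period 9); discount that back 9 periods:
PV₀ = 33,595 × [1 − (1+r)^−24] / r × (1+r)^−9 = €186,062.82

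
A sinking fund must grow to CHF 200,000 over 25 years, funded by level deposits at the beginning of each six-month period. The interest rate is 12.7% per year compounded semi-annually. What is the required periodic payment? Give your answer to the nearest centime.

CHF 576.32

Level annuity due; solve FV = PMT × [((1+r)^n − 1)/r] × (1+r) for PMT.
Periodic rate r = 0.127/2 per half-year; n is counted in half-years.
With n = 50: PMT = 200,000 / ([((1+r)^n − 1)/r] × (1+r)) = CHF 576.32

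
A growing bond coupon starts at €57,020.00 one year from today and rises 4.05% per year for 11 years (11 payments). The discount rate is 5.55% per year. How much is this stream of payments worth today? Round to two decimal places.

Periodic rate r = 0.0555 per year.
Growing ordinary annuity: PV = PMT₁ × [1 − ((1+g)/(1+r))^n] / (r − g) = 57,020 × [1 − ((1+0.0405)/(1+r))^11] / (r − 0.0405) = €553,765.21.

€553,765.21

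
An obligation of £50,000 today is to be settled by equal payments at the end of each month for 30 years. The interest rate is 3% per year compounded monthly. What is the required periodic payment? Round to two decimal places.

Level ordinary annuity; solve PV = PMT × [(1 − (1+r)^−n)/r] for PMT.
Periodic rate r = 0.03/12 per month; n is counted in months.
With n = 360: PMT = 50,000 / ([(1 − (1+r)^−n)/r]) = £210.80

£210.80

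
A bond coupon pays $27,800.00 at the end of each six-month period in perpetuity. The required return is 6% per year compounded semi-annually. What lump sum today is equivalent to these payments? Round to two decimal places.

Periodic rate r = 0.06/2 per half-year.
Level perpetuity: PV = PMT / r = 27,800 / (0.06/2) = $926,666.67.

$926,666.67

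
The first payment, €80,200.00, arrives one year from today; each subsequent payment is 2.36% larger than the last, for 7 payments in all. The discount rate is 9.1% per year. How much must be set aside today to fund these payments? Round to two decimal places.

€428,440.35

Periodic rate r = 0.091 per year.
Growing ordinary annuity: PV = PMT₁ × [1 − ((1+g)/(1+r))^n] / (r − g) = 80,200 × [1 − ((1+0.0236)/(1+r))^7] / (r − 0.0236) = €428,440.35.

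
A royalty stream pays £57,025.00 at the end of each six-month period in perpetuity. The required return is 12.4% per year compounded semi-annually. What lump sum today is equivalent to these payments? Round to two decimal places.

£919,758.06

Periodic rate r = 0.124/2 per half-year.
Level perpetuity: PV = PMT / r = 57,025 / (0.124/2) = £919,758.06.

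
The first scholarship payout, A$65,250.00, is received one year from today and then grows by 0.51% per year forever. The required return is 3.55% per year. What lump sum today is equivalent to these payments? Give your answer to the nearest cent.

A$2,146,381.58

Periodic rate r = 0.0355 per year.
Growing perpetuity (Gordon): PV = PMT₁ / (r − g) = 65,250 / (r − 0.0051) = A$2,146,381.58.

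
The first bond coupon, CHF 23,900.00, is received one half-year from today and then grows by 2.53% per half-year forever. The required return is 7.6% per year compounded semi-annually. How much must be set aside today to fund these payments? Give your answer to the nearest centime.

Periodic rate r = 0.076/2 per half-year.
Growing perpetuity (Gordon): PV = PMT₁ / (r − g) = 23,900 / (r − 0.0253) = CHF 1,881,889.76.

CHF 1,881,889.76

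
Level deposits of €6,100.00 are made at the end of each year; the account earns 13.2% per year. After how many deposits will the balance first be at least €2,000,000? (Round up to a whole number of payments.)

31 payments

Periodic rate r = 0.132 per year.
Ordinary annuity FV: 2,000,000 = 6,100 × [((1+r)^n − 1)/r].
(1+r)^n = 1 + 2,000,000 × r / 6,100, so n = ln(1 + 2,000,000·r/6,100) / ln(1+r) = 30.57.
Round up to a whole number of payments: n = 31.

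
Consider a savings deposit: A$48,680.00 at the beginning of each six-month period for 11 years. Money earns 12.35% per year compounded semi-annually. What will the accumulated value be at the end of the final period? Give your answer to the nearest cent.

This is an annuity due: 22 deposits of A$48,680.00 at the beginning of each six-month period.
Periodic rate r = 0.1235/2 per half-year; n is counted in half-years.
FV = PMT × [((1+r)^n − 1)/r] × (1+r) = 48,680 × [(1+r)^22 − 1] / r × (1+r) = A$2,290,685.10

A$2,290,685.10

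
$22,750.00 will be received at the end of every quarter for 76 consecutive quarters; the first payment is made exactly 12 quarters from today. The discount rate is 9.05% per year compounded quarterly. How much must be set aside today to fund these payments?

Ordinary annuity of 76 payments, first payment at period 12.
Periodic rate r = 0.0905/4 per quarter; n is counted in quarters.
The ordinary-annuity PV formula values the stream one period before the first payment (period 11); discount that back 11 periods:
PV₀ = 22,750 × [1 − (1+r)^−76] / r × (1+r)^−11 = $642,591.95

$642,591.95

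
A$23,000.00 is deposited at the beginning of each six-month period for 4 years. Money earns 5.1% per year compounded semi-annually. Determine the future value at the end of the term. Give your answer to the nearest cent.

A$206,419.58

This is an annuity due: 8 deposits of A$23,000.00 at the beginning of each six-month period.
Periodic rate r = 0.051/2 per half-year; n is counted in half-years.
FV = PMT × [((1+r)^n − 1)/r] × (1+r) = 23,000 × [(1+r)^8 − 1] / r × (1+r) = A$206,419.58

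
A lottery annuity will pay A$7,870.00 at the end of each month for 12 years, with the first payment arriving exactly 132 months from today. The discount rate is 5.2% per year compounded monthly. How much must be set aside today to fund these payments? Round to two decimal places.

A$477,729.41

Ordinary annuity of 144 payments, first payment at period 132.
Periodic rate r = 0.052/12 per month; n is counted in months.
The ordinary-annuity PV formula values the stream one period before the first payment (period 131); discount that back 131 periods:
PV₀ = 7,870 × [1 − (1+r)^−144] / r × (1+r)^−131 = A$477,729.41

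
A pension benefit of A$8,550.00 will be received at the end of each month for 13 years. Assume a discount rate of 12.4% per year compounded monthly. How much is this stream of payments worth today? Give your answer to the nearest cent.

This is an ordinary annuity: 156 payments of A$8,550.00 at the end of each month.
Periodic rate r = 0.124/12 per month; n is counted in months.
PV = PMT × [(1 − (1+r)^−n)/r] = 8,550 × [1 − (1+r)^−156] / r = A$660,987.93

A$660,987.93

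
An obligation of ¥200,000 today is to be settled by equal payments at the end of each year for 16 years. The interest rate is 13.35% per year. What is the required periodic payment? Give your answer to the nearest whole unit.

¥30,855

Level ordinary annuity; solve PV = PMT × [(1 − (1+r)^−n)/r] for PMT.
Periodic rate r = 0.1335 per year.
With n = 16: PMT = 200,000 / ([(1 − (1+r)^−n)/r]) = ¥30,855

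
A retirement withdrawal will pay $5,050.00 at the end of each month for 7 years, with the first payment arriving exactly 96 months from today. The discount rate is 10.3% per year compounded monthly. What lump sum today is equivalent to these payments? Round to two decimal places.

Ordinary annuity of 84 payments, first payment at period 96.
Periodic rate r = 0.103/12 per month; n is counted in months.
The ordinary-annuity PV formula values the stream one period before the first payment (period 95); discount that back 95 periods:
PV₀ = 5,050 × [1 − (1+r)^−84] / r × (1+r)^−95 = $133,809.08

$133,809.08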